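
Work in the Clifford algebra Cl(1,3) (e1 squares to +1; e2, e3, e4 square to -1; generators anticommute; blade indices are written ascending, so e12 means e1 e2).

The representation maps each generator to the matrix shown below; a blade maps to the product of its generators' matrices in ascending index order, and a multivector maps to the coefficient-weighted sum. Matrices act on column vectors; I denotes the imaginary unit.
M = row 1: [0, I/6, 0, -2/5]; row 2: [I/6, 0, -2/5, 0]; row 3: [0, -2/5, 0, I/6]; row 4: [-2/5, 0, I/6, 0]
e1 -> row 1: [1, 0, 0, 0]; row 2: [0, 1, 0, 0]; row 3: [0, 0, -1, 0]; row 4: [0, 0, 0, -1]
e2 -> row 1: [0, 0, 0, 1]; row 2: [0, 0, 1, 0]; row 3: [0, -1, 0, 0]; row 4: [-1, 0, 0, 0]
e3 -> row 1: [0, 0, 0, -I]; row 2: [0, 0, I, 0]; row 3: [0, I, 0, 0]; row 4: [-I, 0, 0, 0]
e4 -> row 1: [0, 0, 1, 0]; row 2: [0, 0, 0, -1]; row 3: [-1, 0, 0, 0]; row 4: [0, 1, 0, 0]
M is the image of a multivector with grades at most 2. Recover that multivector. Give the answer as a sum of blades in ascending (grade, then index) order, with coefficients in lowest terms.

Method: the blade images are trace-orthogonal — tr(rho(e_A) rho(e_B)^-1) = 4 if A = B and 0 otherwise — and rho(e_A)^-1 = (e_A)^2 * rho(e_A) with (e_A)^2 = +1 or -1, so the coefficient of e_A in the preimage is (e_A)^2 * tr(M rho(e_A))/4.
Nonzero projections over blades of grade <= 2: e12: (e12)^2 = +1, tr(M rho(e12)) = -8/5, coefficient -2/5; e34: (e34)^2 = -1, tr(M rho(e34)) = 2/3, coefficient -1/6. Every other blade of grade <= 2 projects to 0.
Answer: -2/5*e12 - 1/6*e34


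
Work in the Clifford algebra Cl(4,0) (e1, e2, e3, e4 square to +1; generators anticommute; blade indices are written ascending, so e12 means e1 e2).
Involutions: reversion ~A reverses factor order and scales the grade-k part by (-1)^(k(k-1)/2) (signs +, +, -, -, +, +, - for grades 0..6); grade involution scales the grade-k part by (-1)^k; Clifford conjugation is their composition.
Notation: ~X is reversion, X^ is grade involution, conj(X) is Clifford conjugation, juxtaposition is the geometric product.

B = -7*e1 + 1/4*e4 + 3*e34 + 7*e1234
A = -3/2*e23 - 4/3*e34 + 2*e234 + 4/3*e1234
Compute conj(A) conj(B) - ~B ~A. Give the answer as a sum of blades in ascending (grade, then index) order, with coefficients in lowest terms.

first term: 40/3 + 14*e1 + 6*e2 - 1/3*e3 - 16/3*e12 - 21/2*e14 - 1/2*e23 - 9/2*e24 + 61/6*e123 + 28/3*e134 - 233/24*e234 - 14*e1234
second term: 40/3 + 14*e1 - 6*e2 - 1/3*e3 - 16/3*e12 - 21/2*e14 - 1/2*e23 + 9/2*e24 - 65/6*e123 - 28/3*e134 - 215/24*e234 + 14*e1234
Answer: 12*e2 - 9*e24 + 21*e123 + 56/3*e134 - 3/4*e234 - 28*e1234


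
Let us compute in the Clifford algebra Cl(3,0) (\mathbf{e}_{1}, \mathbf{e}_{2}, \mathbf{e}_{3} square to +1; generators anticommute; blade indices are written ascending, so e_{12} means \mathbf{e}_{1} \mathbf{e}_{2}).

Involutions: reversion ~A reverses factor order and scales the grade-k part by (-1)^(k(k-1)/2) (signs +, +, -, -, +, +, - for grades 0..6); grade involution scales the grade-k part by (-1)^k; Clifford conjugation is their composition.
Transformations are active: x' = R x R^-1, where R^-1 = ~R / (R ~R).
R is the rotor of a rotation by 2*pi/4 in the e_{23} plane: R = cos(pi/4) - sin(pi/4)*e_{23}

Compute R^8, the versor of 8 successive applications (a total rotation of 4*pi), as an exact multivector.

The rotor phase is half the rotation angle and phases add under composition, so 8 steps in the e_{23} plane accumulate phase 8*(pi/4) = 2 \pi: R^8 = cos(2 \pi) - sin(2 \pi)*e_{23}.
cos(2 \pi) = 1 and sin(2 \pi) = 0, so R^8 = 1. The total rotation 4*pi is 2 full turns, so every vector returns to itself, yet the rotor is +1, back on the identity sheet (an even number of 2*pi turns).
Answer: 1


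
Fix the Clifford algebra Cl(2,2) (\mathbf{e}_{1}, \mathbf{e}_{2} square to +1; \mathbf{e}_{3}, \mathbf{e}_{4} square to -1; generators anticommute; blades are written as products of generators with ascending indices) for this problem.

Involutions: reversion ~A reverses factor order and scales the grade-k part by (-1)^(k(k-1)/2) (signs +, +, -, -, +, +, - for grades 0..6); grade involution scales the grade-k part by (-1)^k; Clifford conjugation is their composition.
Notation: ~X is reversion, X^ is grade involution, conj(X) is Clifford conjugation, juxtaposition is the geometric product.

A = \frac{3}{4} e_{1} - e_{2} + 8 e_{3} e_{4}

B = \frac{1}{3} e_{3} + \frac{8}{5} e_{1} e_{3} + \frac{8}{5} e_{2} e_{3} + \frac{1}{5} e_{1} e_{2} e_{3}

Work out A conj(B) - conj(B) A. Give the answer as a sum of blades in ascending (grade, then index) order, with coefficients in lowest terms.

first term: \frac{2}{5} e_{3} - \frac{8}{3} e_{4} - \frac{1}{20} e_{1} e_{3} - \frac{64}{5} e_{1} e_{4} + \frac{29}{60} e_{2} e_{3} - \frac{64}{5} e_{2} e_{4} - \frac{14}{5} e_{1} e_{2} e_{3} + \frac{8}{5} e_{1} e_{2} e_{4}
second term: -\frac{2}{5} e_{3} + \frac{8}{3} e_{4} + \frac{9}{20} e_{1} e_{3} + \frac{64}{5} e_{1} e_{4} - \frac{11}{60} e_{2} e_{3} + \frac{64}{5} e_{2} e_{4} - \frac{14}{5} e_{1} e_{2} e_{3} - \frac{8}{5} e_{1} e_{2} e_{4}
Answer: \frac{4}{5} e_{3} - \frac{16}{3} e_{4} - \frac{1}{2} e_{1} e_{3} - \frac{128}{5} e_{1} e_{4} + \frac{2}{3} e_{2} e_{3} - \frac{128}{5} e_{2} e_{4} + \frac{16}{5} e_{1} e_{2} e_{4}


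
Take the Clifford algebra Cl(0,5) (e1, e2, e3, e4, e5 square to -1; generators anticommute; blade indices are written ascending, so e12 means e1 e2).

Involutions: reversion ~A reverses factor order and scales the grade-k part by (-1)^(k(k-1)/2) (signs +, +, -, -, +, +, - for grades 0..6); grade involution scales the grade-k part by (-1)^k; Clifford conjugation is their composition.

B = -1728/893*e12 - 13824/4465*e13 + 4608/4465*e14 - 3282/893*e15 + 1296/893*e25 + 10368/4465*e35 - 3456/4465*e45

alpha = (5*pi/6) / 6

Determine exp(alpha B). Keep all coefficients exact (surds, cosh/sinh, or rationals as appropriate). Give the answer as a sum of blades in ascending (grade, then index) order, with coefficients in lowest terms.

B^2 term by term: the squares give (-1728/893)^2*(e12)^2 + (-13824/4465)^2*(e13)^2 + (4608/4465)^2*(e14)^2 + (-3282/893)^2*(e15)^2 + (1296/893)^2*(e25)^2 + (10368/4465)^2*(e35)^2 + (-3456/4465)^2*(e45)^2 = 2985984/797449*(-1) + 191102976/19936225*(-1) + 21233664/19936225*(-1) + 10771524/797449*(-1) + 1679616/797449*(-1) + 107495424/19936225*(-1) + 11943936/19936225*(-1) = -36 (each basis 2-blade squares to minus the product of its generators' squares); cross terms between blades sharing an index anticommute and cancel; the commuting (index-disjoint) pairs give grade-4 terms 2*c*c'*(blade product), which cancel blade by blade — e1235: -35831808/3987245 + 35831808/3987245 = 0; e1245: 11943936/3987245 - 11943936/3987245 = 0; e1345: 95551488/19936225 - 95551488/19936225 = 0 — confirming B is simple. So B^2 = -36.
B^2 = -36 — circular case — the even/odd split gives cos and sin: l = 6, alpha*l = 5*pi/6, so exp(alpha B) = cos(5*pi/6) + (sin(5*pi/6)/6)*B = -sqrt(3)/2 + (1/12)*B.
Answer: -sqrt(3)/2 - 144/893*e12 - 1152/4465*e13 + 384/4465*e14 - 547/1786*e15 + 108/893*e25 + 864/4465*e35 - 288/4465*e45


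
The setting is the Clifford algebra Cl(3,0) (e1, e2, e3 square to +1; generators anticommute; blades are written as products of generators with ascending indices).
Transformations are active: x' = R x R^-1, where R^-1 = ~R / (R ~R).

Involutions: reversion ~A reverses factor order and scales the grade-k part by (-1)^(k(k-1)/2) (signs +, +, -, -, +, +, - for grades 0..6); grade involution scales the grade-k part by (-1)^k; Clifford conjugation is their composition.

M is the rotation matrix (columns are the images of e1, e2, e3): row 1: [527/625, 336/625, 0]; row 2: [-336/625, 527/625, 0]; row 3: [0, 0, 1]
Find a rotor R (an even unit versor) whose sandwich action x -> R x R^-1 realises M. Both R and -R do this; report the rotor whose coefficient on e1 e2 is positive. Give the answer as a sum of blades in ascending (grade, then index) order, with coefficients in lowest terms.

Method: write R = a + b12*e1 e2 + b13*e1 e3 + b23*e2 e3 with a^2 + b12^2 + b13^2 + b23^2 = 1 (so R^-1 = ~R). Expanding the columns R e_j ~R gives tr M = 4a^2 - 1 and, from the antisymmetric part, M21 - M12 = -4a*b12, M13 - M31 = 4a*b13, M32 - M23 = -4a*b23.
Here tr M = 1679/625, so a^2 = (1 + tr M)/4 = 576/625 and a = ±24/25. Taking a = 24/25: M21 - M12 = -672/625, M13 - M31 = 0, M32 - M23 = 0, giving b12 = 7/25, b13 = 0, b23 = 0, i.e. R = 24/25 + 7/25*e1 e2.
Its e1 e2 coefficient is already positive.
Answer: 24/25 + 7/25*e1 e2. Key observation: the double cover Spin(3) -> SO(3) sends R and -R to the same matrix (trace 1679/625 here), so the stated sign of the e1 e2 coefficient is what selects one sheet.


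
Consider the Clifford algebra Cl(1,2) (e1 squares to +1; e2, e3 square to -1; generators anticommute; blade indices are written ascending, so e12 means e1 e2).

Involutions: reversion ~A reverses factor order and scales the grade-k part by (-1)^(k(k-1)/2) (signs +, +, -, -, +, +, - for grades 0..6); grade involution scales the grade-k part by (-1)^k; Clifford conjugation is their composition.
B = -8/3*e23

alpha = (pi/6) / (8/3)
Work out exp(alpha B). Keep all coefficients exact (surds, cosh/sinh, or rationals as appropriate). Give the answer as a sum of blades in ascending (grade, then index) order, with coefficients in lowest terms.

B^2 = (-8/3)^2*(e23)^2 = 64/9*(-1) = -64/9 (a basis 2-blade squares to minus the product of its generators' squares).
B^2 = -64/9 — B^2 < 0, so the exponential closes trigonometrically: l = 8/3, alpha*l = pi/6, so exp(alpha B) = cos(pi/6) + (sin(pi/6)/(8/3))*B = sqrt(3)/2 + (3/16)*B.
Answer: sqrt(3)/2 - 1/2*e23


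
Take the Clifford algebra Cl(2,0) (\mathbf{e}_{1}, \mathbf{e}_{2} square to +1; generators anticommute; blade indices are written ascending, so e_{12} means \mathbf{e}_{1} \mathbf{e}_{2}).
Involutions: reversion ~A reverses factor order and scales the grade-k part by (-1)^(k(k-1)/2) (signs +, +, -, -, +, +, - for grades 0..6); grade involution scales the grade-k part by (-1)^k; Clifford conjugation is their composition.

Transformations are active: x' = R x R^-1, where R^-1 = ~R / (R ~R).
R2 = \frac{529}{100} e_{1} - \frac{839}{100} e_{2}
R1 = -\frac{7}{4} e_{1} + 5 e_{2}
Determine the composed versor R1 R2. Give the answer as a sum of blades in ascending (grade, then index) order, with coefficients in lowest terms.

Distribute over the terms of R1 (each basis-blade product reordered to ascending indices, repeated generators contracted through their squares):
(-\frac{7}{4} e_{1}) R2 = -\frac{3703}{400} + \frac{5873}{400} e_{12}
(5 e_{2}) R2 = -\frac{839}{20} - \frac{529}{20} e_{12}
Summing the partial products and collecting blades:
Answer: -\frac{20483}{400} - \frac{4707}{400} e_{12}


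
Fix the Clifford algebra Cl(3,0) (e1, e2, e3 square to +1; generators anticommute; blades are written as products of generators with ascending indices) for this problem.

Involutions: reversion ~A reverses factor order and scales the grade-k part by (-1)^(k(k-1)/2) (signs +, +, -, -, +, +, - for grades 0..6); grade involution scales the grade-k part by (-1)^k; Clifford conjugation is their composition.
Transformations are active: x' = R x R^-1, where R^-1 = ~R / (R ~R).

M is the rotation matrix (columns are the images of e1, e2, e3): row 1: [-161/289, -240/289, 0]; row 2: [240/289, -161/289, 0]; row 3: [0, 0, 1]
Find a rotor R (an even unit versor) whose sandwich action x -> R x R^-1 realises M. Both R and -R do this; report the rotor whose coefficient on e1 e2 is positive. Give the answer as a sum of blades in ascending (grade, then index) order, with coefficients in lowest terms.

Method: write R = a + b12*e1 e2 + b13*e1 e3 + b23*e2 e3 with a^2 + b12^2 + b13^2 + b23^2 = 1 (so R^-1 = ~R). Expanding the columns R e_j ~R gives tr M = 4a^2 - 1 and, from the antisymmetric part, M21 - M12 = -4a*b12, M13 - M31 = 4a*b13, M32 - M23 = -4a*b23.
Here tr M = -33/289, so a^2 = (1 + tr M)/4 = 64/289 and a = ±8/17. Taking a = 8/17: M21 - M12 = 480/289, M13 - M31 = 0, M32 - M23 = 0, giving b12 = -15/17, b13 = 0, b23 = 0, i.e. R = 8/17 - 15/17*e1 e2.
Its e1 e2 coefficient is negative, so report the other preimage -R.
Answer: -8/17 + 15/17*e1 e2. Sheet selection: the two-to-one cover makes ±R indistinguishable at the matrix level (trace -33/289), so uniqueness comes from the required sign on e1 e2.


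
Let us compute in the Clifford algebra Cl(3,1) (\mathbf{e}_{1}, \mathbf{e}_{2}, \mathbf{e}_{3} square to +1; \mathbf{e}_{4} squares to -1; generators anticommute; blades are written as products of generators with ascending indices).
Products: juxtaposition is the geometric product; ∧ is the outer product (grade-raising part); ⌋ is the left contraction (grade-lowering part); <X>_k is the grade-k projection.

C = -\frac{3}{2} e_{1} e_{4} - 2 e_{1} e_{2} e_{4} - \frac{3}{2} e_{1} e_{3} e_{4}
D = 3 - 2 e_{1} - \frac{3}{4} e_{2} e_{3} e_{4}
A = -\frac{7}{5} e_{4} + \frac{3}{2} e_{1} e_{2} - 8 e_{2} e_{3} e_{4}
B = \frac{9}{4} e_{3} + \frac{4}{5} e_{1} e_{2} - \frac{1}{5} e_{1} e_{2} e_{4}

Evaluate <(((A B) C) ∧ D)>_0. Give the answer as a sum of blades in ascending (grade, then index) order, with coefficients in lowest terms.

step 1: -\frac{6}{5} + \frac{3}{10} e_{4} - \frac{7}{25} e_{1} e_{2} + \frac{8}{5} e_{1} e_{3} + 18 e_{2} e_{4} + \frac{63}{20} e_{3} e_{4} + \frac{27}{8} e_{1} e_{2} e_{3} - \frac{28}{25} e_{1} e_{2} e_{4} + \frac{32}{5} e_{1} e_{3} e_{4}
step 2: -\frac{184}{25} - \frac{1647}{40} e_{1} - \frac{42}{25} e_{2} + \frac{48}{5} e_{3} + \frac{46}{25} e_{4} + \frac{138}{5} e_{1} e_{2} + \frac{207}{40} e_{1} e_{3} + \frac{9}{5} e_{1} e_{4} + \frac{362}{25} e_{2} e_{3} - \frac{2193}{400} e_{2} e_{4} + \frac{183}{20} e_{3} e_{4} - \frac{207}{10} e_{1} e_{2} e_{3} + \frac{12}{5} e_{1} e_{2} e_{4} + \frac{9}{5} e_{1} e_{3} e_{4} - \frac{3473}{400} e_{2} e_{3} e_{4}
step 3: -\frac{552}{25} - \frac{21761}{200} e_{1} - \frac{126}{25} e_{2} + \frac{144}{5} e_{3} + \frac{138}{25} e_{4} + \frac{1986}{25} e_{1} e_{2} + \frac{1389}{40} e_{1} e_{3} + \frac{227}{25} e_{1} e_{4} + \frac{1086}{25} e_{2} e_{3} - \frac{6579}{400} e_{2} e_{4} + \frac{549}{20} e_{3} e_{4} - \frac{4553}{50} e_{1} e_{2} e_{3} + \frac{3633}{200} e_{1} e_{2} e_{4} - \frac{129}{10} e_{1} e_{3} e_{4} - \frac{8211}{400} e_{2} e_{3} e_{4} + \frac{10813}{800} e_{1} e_{2} e_{3} e_{4}
step 4: -\frac{552}{25}
Answer: -\frac{552}{25}


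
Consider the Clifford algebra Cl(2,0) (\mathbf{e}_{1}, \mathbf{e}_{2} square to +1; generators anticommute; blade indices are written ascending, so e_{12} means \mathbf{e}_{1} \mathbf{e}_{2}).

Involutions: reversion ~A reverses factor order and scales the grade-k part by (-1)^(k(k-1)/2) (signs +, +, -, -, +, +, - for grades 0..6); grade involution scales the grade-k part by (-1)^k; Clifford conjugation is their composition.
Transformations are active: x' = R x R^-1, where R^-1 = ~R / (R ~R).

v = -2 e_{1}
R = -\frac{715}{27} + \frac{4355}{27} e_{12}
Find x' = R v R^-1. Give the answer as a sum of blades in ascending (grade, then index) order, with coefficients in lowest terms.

~R = -\frac{715}{27} - \frac{4355}{27} e_{12}, and R ~R = \frac{19477250}{729}, so R^-1 = ~R / (\frac{19477250}{729}).
R v = \frac{1430}{27} e_{1} + \frac{8710}{27} e_{2}
Answer: \frac{4368}{2305} e_{1} - \frac{1474}{2305} e_{2}


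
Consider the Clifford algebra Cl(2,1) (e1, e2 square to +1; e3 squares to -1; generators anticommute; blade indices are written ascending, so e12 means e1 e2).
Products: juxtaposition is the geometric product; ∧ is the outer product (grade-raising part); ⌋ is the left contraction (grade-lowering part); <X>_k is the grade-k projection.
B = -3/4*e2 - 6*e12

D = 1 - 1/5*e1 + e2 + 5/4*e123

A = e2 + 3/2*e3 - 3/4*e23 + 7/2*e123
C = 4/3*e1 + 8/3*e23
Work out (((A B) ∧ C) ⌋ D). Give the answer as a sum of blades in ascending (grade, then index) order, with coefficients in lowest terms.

step 1: -3/4 + 6*e1 + 327/16*e3 - 15/8*e13 + 9/8*e23 - 9*e123
step 2: -e1 - 109/4*e13 - 2*e23 + 35/2*e123
step 3: 883/40 - 5/2*e1 + 545/16*e2 - 5/4*e23
Answer: 883/40 - 5/2*e1 + 545/16*e2 - 5/4*e23


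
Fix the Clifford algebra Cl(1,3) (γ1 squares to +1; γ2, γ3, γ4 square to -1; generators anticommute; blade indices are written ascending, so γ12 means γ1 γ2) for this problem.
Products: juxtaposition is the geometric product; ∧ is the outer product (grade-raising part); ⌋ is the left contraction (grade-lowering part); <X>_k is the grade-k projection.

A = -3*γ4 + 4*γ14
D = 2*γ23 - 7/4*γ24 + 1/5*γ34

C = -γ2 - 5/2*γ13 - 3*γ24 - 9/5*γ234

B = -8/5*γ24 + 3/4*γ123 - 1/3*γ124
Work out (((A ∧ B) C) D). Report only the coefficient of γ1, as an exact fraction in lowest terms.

step 1: 9/4*γ1234
step 2: -81/20*γ1 - 27/4*γ13 + 45/8*γ24 + 9/4*γ134
step 3: 315/32 - 9/20*γ1 - 27/2*γ12 + 27/20*γ14 + 9/8*γ23 - 45/4*γ34 - 333/80*γ123 + 927/80*γ124 - 81/100*γ134 - 189/16*γ1234
Answer: -9/20


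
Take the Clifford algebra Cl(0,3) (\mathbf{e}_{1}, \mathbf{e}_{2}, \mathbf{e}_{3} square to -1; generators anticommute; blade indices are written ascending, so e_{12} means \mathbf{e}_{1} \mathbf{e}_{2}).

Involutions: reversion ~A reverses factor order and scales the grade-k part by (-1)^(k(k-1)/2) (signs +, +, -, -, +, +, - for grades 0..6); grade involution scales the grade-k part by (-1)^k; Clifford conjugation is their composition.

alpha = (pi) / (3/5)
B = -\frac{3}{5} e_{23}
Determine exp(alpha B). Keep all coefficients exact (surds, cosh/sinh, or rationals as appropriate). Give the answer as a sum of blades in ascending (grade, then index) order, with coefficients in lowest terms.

B^2 = (-\frac{3}{5})^2*(e_{23})^2 = \frac{9}{25}*(-1) = -\frac{9}{25} (a basis 2-blade squares to minus the product of its generators' squares).
B^2 = -\frac{9}{25} — a negative square means the series sums to a rotation: l = \frac{3}{5}, alpha*l = \pi, so exp(alpha B) = cos(\pi) + (sin(\pi)/(\frac{3}{5}))*B = -1 + (0)*B.
Answer: -1


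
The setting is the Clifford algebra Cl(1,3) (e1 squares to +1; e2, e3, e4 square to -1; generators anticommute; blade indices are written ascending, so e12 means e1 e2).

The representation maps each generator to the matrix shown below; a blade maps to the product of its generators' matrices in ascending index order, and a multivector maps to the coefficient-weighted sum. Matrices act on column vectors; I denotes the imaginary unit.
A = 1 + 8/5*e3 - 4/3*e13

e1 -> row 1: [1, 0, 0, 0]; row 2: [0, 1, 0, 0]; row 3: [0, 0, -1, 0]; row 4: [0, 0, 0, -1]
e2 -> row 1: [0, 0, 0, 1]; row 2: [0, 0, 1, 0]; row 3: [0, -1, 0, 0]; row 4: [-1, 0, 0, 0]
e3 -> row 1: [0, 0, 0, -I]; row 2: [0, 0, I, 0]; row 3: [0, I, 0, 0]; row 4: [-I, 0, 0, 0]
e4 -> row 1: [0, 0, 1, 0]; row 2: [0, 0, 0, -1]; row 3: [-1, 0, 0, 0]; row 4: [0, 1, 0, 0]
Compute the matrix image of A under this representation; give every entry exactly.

Bivector images (products of the table entries): rho(e13) = rho(e1)rho(e3) = row 1: [0, 0, 0, -I]; row 2: [0, 0, I, 0]; row 3: [0, -I, 0, 0]; row 4: [I, 0, 0, 0].
M = (1)*1 + (8/5)*rho(e3) + (-4/3)*rho(e13), summed entrywise (1 is the identity matrix):
Answer: row 1: [1, 0, 0, -4*I/15]; row 2: [0, 1, 4*I/15, 0]; row 3: [0, 44*I/15, 1, 0]; row 4: [-44*I/15, 0, 0, 1]


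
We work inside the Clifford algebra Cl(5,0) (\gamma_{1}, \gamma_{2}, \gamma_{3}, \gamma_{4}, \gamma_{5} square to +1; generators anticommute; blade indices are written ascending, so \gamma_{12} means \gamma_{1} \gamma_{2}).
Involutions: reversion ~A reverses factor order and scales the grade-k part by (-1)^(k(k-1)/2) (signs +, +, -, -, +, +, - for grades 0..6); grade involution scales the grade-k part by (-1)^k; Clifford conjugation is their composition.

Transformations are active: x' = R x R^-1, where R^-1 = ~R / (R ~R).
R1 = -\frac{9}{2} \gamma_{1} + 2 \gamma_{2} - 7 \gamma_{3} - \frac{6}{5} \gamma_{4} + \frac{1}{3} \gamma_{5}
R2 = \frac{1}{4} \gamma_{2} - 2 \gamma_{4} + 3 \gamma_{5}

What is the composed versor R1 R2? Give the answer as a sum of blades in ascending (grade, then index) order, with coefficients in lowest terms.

Distribute over the terms of R2 (each basis-blade product reordered to ascending indices, repeated generators contracted through their squares):
R1 (\frac{1}{4} \gamma_{2}) = \frac{1}{2} - \frac{9}{8} \gamma_{12} + \frac{7}{4} \gamma_{23} + \frac{3}{10} \gamma_{24} - \frac{1}{12} \gamma_{25}
R1 (-2 \gamma_{4}) = \frac{12}{5} + 9 \gamma_{14} - 4 \gamma_{24} + 14 \gamma_{34} + \frac{2}{3} \gamma_{45}
R1 (3 \gamma_{5}) = 1 - \frac{27}{2} \gamma_{15} + 6 \gamma_{25} - 21 \gamma_{35} - \frac{18}{5} \gamma_{45}
Summing the partial products and collecting blades:
Answer: \frac{39}{10} - \frac{9}{8} \gamma_{12} + 9 \gamma_{14} - \frac{27}{2} \gamma_{15} + \frac{7}{4} \gamma_{23} - \frac{37}{10} \gamma_{24} + \frac{71}{12} \gamma_{25} + 14 \gamma_{34} - 21 \gamma_{35} - \frac{44}{15} \gamma_{45}


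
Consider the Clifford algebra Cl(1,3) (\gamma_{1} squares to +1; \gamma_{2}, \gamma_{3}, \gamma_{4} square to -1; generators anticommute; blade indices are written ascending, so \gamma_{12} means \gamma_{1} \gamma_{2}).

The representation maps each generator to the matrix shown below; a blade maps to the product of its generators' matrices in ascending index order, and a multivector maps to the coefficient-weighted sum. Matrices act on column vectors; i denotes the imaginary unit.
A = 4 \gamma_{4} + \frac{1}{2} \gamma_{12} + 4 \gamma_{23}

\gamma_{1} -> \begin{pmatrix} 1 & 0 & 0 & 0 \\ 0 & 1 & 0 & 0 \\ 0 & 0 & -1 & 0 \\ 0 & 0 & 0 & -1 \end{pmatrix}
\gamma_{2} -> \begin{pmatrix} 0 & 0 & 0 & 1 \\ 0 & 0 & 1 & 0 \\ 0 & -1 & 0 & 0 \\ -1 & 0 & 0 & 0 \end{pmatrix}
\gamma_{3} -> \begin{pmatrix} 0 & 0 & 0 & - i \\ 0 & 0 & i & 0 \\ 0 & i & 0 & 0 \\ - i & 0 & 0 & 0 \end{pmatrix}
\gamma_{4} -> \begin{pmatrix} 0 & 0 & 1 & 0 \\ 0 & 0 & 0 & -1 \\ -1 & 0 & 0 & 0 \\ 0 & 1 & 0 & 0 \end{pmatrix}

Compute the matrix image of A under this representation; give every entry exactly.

Bivector images (products of the table entries): rho(\gamma_{12}) = rho(\gamma_{1})rho(\gamma_{2}) = \begin{pmatrix} 0 & 0 & 0 & 1 \\ 0 & 0 & 1 & 0 \\ 0 & 1 & 0 & 0 \\ 1 & 0 & 0 & 0 \end{pmatrix}; rho(\gamma_{23}) = rho(\gamma_{2})rho(\gamma_{3}) = \begin{pmatrix} - i & 0 & 0 & 0 \\ 0 & i & 0 & 0 \\ 0 & 0 & - i & 0 \\ 0 & 0 & 0 & i \end{pmatrix}.
M = (4)*rho(\gamma_{4}) + (\frac{1}{2})*rho(\gamma_{12}) + (4)*rho(\gamma_{23}), summed entrywise:
Answer: \begin{pmatrix} - 4 i & 0 & 4 & \frac{1}{2} \\ 0 & 4 i & \frac{1}{2} & -4 \\ -4 & \frac{1}{2} & - 4 i & 0 \\ \frac{1}{2} & 4 & 0 & 4 i \end{pmatrix}


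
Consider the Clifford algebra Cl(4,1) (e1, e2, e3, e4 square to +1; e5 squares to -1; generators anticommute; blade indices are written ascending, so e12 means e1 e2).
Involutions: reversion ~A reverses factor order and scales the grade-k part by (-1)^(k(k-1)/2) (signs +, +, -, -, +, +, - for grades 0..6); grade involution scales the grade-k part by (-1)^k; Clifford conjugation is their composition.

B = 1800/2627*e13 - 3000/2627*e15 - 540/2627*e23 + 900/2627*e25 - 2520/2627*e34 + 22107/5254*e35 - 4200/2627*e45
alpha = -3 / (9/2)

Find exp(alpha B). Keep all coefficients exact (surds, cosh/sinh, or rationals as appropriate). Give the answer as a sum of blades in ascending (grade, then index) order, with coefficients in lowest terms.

B^2 term by term: the squares give (1800/2627)^2*(e13)^2 + (-3000/2627)^2*(e15)^2 + (-540/2627)^2*(e23)^2 + (900/2627)^2*(e25)^2 + (-2520/2627)^2*(e34)^2 + (22107/5254)^2*(e35)^2 + (-4200/2627)^2*(e45)^2 = 3240000/6901129*(-1) + 9000000/6901129*(+1) + 291600/6901129*(-1) + 810000/6901129*(+1) + 6350400/6901129*(-1) + 488719449/27604516*(+1) + 17640000/6901129*(+1) = 81/4 (each basis 2-blade squares to minus the product of its generators' squares); cross terms between blades sharing an index anticommute and cancel; the commuting (index-disjoint) pairs give grade-4 terms 2*c*c'*(blade product), which cancel blade by blade — e1235: -3240000/6901129 + 3240000/6901129 = 0; e1345: -15120000/6901129 + 15120000/6901129 = 0; e2345: 4536000/6901129 - 4536000/6901129 = 0 — confirming B is simple. So B^2 = 81/4.
B^2 = 81/4 — hyperbolic case — the even/odd split gives cosh and sinh: l = 9/2, alpha*l = -3, so exp(alpha B) = cosh(-3) + (sinh(-3)/(9/2))*B = cosh(3) + (-2*sinh(3)/9)*B.
Answer: cosh(3) - 400*sinh(3)/2627*e13 + 2000*sinh(3)/7881*e15 + 120*sinh(3)/2627*e23 - 200*sinh(3)/2627*e25 + 560*sinh(3)/2627*e34 - 7369*sinh(3)/7881*e35 + 2800*sinh(3)/7881*e45


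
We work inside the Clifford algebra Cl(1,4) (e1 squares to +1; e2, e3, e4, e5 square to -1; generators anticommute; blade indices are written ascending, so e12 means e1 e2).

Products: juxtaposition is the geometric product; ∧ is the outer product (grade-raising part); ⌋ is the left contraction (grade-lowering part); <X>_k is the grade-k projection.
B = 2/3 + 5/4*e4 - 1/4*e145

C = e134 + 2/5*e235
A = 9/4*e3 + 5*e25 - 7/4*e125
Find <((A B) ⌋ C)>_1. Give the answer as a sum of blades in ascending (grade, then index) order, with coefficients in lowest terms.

step 1: 3/2*e3 + 7/16*e24 + 10/3*e25 + 45/16*e34 - 5/4*e124 - 7/6*e125 - 25/4*e245 + 35/16*e1245 + 9/16*e1345
step 2: -45/16*e1 + 4/3*e3 + 3/2*e14 + 3/5*e25
step 3: -45/16*e1 + 4/3*e3
Answer: -45/16*e1 + 4/3*e3


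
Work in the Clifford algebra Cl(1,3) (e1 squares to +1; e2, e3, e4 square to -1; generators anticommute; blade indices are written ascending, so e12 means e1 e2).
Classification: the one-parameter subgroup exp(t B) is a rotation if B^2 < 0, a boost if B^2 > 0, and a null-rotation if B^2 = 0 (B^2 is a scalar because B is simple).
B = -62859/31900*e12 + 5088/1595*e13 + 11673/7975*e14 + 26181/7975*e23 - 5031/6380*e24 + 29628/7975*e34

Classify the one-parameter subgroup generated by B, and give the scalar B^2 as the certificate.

B^2 term by term: the squares give (-62859/31900)^2*(e12)^2 + (5088/1595)^2*(e13)^2 + (11673/7975)^2*(e14)^2 + (26181/7975)^2*(e23)^2 + (-5031/6380)^2*(e24)^2 + (29628/7975)^2*(e34)^2 = 3951253881/1017610000*(+1) + 25887744/2544025*(+1) + 136258929/63600625*(+1) + 685444761/63600625*(-1) + 25310961/40704400*(-1) + 877818384/63600625*(-1) = -9 (each basis 2-blade squares to minus the product of its generators' squares); cross terms between blades sharing an index anticommute and cancel; the commuting (index-disjoint) pairs give grade-4 terms 2*c*c'*(blade product), which cancel blade by blade — e1234: -931193226/63600625 + 12798864/2544025 + 611221626/63600625 = 0 — confirming B is simple. So B^2 = -9.
Answer: rotation, certificate B^2 = -9. Check the certificate: B^2 = -9, and that sign is decisive whatever form B takes.


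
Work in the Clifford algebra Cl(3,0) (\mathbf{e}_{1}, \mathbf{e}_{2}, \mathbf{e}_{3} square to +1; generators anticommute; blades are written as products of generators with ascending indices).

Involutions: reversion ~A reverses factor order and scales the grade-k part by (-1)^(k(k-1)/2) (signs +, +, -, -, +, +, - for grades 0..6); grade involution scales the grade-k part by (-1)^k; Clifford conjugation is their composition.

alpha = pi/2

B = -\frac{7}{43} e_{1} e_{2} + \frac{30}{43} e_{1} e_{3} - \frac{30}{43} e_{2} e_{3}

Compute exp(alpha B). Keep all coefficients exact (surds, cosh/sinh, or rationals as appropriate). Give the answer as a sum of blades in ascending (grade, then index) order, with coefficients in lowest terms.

B^2 term by term: the squares give (-\frac{7}{43})^2*(e_{1} e_{2})^2 + (\frac{30}{43})^2*(e_{1} e_{3})^2 + (-\frac{30}{43})^2*(e_{2} e_{3})^2 = \frac{49}{1849}*(-1) + \frac{900}{1849}*(-1) + \frac{900}{1849}*(-1) = -1 (each basis 2-blade squares to minus the product of its generators' squares); cross terms between blades sharing an index anticommute and cancel. So B^2 = -1.
B^2 = -1 — a negative square means the series sums to a rotation: l = 1, alpha*l = \frac{\pi}{2}, so exp(alpha B) = cos(\frac{\pi}{2}) + (sin(\frac{\pi}{2})/1)*B = 0 + (1)*B.
Answer: - \frac{7}{43} e_{1} e_{2} + \frac{30}{43} e_{1} e_{3} - \frac{30}{43} e_{2} e_{3}


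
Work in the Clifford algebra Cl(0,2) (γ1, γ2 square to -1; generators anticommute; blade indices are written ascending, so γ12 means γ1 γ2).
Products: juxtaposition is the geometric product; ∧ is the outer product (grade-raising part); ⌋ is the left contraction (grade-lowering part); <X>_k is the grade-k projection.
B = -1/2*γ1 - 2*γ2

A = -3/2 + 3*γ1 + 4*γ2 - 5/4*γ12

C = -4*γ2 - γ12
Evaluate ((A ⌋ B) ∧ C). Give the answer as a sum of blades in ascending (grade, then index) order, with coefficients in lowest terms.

step 1: 19/2 + 3/4*γ1 + 3*γ2
step 2: -38*γ2 - 25/2*γ12
Answer: -38*γ2 - 25/2*γ12


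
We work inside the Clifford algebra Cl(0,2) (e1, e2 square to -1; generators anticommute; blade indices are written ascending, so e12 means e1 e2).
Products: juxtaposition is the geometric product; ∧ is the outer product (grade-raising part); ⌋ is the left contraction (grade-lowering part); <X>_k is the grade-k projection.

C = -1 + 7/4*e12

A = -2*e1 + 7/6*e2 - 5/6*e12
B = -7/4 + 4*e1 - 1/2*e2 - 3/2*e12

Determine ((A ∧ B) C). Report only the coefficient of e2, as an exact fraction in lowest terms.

step 1: 7/2*e1 - 49/24*e2 - 53/24*e12
step 2: 371/96 - 679/96*e1 - 49/12*e2 + 53/24*e12
Answer: -49/12


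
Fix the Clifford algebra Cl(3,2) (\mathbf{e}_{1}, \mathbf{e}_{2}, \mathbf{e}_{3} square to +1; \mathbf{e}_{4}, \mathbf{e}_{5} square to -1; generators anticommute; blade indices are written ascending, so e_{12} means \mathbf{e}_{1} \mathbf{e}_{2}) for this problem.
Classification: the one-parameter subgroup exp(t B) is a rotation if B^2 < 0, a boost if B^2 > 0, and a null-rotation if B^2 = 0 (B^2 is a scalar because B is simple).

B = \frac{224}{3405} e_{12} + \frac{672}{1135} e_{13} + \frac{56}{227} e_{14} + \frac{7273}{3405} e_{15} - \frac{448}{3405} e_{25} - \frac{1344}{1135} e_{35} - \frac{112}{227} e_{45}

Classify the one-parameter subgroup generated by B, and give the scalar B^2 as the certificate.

B^2 term by term: the squares give (\frac{224}{3405})^2*(e_{12})^2 + (\frac{672}{1135})^2*(e_{13})^2 + (\frac{56}{227})^2*(e_{14})^2 + (\frac{7273}{3405})^2*(e_{15})^2 + (-\frac{448}{3405})^2*(e_{25})^2 + (-\frac{1344}{1135})^2*(e_{35})^2 + (-\frac{112}{227})^2*(e_{45})^2 = \frac{50176}{11594025}*(-1) + \frac{451584}{1288225}*(-1) + \frac{3136}{51529}*(+1) + \frac{52896529}{11594025}*(+1) + \frac{200704}{11594025}*(+1) + \frac{1806336}{1288225}*(+1) + \frac{12544}{51529}*(-1) = \frac{49}{9} (each basis 2-blade squares to minus the product of its generators' squares); cross terms between blades sharing an index anticommute and cancel; the commuting (index-disjoint) pairs give grade-4 terms 2*c*c'*(blade product), which cancel blade by blade — e_{1235}: -\frac{200704}{1288225} + \frac{200704}{1288225} = 0; e_{1245}: -\frac{50176}{772935} + \frac{50176}{772935} = 0; e_{1345}: -\frac{150528}{257645} + \frac{150528}{257645} = 0 — confirming B is simple. So B^2 = \frac{49}{9}.
Answer: boost, certificate B^2 = \frac{49}{9}. The invariant at work: B^2 = \frac{49}{9} is unchanged by conjugation, hence its sign classifies the subgroup whatever basis B is written in.


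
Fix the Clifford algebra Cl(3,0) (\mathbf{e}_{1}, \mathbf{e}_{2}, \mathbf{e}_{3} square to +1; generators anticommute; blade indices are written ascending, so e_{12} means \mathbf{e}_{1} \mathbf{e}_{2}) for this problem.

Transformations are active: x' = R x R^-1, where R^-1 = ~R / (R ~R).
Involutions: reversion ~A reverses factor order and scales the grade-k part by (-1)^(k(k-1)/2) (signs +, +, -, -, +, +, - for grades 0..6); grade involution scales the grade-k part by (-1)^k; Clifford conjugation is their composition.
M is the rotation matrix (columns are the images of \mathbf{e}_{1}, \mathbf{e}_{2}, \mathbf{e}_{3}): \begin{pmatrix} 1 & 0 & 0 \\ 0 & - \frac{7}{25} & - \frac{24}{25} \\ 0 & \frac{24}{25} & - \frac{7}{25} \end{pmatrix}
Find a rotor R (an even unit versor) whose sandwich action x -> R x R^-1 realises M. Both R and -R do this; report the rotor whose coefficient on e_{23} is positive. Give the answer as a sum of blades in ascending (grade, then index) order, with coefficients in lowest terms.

Method: write R = a + b12*e_{12} + b13*e_{13} + b23*e_{23} with a^2 + b12^2 + b13^2 + b23^2 = 1 (so R^-1 = ~R). Expanding the columns R e_j ~R gives tr M = 4a^2 - 1 and, from the antisymmetric part, M21 - M12 = -4a*b12, M13 - M31 = 4a*b13, M32 - M23 = -4a*b23.
Here tr M = \frac{11}{25}, so a^2 = (1 + tr M)/4 = \frac{9}{25} and a = ±\frac{3}{5}. Taking a = \frac{3}{5}: M21 - M12 = 0, M13 - M31 = 0, M32 - M23 = \frac{48}{25}, giving b12 = 0, b13 = 0, b23 = -\frac{4}{5}, i.e. R = \frac{3}{5} - \frac{4}{5} e_{23}.
Its e_{23} coefficient is negative, so report the other preimage -R.
Answer: -\frac{3}{5} + \frac{4}{5} e_{23}. Why the constraint matters: R and -R act identically through the sandwich — M has trace \frac{11}{25} either way — so only the sign condition on e_{23} picks one of the two preimages.


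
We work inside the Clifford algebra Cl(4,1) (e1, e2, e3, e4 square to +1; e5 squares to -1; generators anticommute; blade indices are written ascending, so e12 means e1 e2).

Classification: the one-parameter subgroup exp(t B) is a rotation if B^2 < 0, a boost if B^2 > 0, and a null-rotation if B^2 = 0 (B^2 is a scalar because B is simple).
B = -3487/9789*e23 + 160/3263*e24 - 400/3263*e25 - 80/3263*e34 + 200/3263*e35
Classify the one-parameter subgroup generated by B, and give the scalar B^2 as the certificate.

B^2 term by term: the squares give (-3487/9789)^2*(e23)^2 + (160/3263)^2*(e24)^2 + (-400/3263)^2*(e25)^2 + (-80/3263)^2*(e34)^2 + (200/3263)^2*(e35)^2 = 12159169/95824521*(-1) + 25600/10647169*(-1) + 160000/10647169*(+1) + 6400/10647169*(-1) + 40000/10647169*(+1) = -1/9 (each basis 2-blade squares to minus the product of its generators' squares); cross terms between blades sharing an index anticommute and cancel; the commuting (index-disjoint) pairs give grade-4 terms 2*c*c'*(blade product), which cancel blade by blade — e2345: -64000/10647169 + 64000/10647169 = 0 — confirming B is simple. So B^2 = -1/9.
Answer: rotation, certificate B^2 = -1/9. Note: conjugating B changes its blade decomposition but never the scalar B^2 = -1/9, whose sign settles the classification.


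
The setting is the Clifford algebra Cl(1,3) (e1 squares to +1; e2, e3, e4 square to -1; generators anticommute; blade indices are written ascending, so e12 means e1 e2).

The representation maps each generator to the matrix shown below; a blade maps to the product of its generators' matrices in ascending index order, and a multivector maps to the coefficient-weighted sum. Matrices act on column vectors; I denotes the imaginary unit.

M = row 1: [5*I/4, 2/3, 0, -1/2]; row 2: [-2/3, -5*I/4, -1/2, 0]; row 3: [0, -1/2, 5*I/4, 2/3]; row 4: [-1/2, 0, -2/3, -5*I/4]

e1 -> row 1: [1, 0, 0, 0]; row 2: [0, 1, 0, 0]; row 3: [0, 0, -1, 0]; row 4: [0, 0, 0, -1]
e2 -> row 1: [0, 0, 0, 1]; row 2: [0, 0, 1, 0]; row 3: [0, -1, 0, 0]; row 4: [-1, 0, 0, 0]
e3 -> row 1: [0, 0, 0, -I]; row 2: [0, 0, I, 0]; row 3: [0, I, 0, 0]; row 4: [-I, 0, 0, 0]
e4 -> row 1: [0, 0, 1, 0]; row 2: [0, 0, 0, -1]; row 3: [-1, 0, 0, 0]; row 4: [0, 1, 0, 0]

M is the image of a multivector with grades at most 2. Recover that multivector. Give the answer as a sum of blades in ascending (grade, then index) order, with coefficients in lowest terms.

Method: the blade images are trace-orthogonal — tr(rho(e_A) rho(e_B)^-1) = 4 if A = B and 0 otherwise — and rho(e_A)^-1 = (e_A)^2 * rho(e_A) with (e_A)^2 = +1 or -1, so the coefficient of e_A in the preimage is (e_A)^2 * tr(M rho(e_A))/4.
Nonzero projections over blades of grade <= 2: e12: (e12)^2 = +1, tr(M rho(e12)) = -2, coefficient -1/2; e23: (e23)^2 = -1, tr(M rho(e23)) = 5, coefficient -5/4; e24: (e24)^2 = -1, tr(M rho(e24)) = -8/3, coefficient 2/3. Every other blade of grade <= 2 projects to 0.
Answer: -1/2*e12 - 5/4*e23 + 2/3*e24


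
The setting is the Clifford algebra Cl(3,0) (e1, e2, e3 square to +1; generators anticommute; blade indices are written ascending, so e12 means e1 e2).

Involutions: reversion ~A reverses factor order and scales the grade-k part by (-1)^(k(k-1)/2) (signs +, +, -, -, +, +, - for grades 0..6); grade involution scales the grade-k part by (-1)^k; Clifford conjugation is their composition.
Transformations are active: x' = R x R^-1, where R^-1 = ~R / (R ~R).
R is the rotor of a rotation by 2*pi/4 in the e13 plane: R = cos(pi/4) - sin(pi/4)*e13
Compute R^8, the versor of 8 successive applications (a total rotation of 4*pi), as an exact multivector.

Rotor phase runs at HALF the rotation angle; powers of one rotor simply add phase, so after 8 steps in e13 the phase is 8*pi/4 = 2*pi and R^8 = cos(2*pi) - sin(2*pi)*e13.
cos(2*pi) = 1 and sin(2*pi) = 0, so R^8 = 1. The total rotation 4*pi is 2 full turns, so every vector returns to itself, yet the rotor is +1, back on the identity sheet (an even number of 2*pi turns).
Answer: 1


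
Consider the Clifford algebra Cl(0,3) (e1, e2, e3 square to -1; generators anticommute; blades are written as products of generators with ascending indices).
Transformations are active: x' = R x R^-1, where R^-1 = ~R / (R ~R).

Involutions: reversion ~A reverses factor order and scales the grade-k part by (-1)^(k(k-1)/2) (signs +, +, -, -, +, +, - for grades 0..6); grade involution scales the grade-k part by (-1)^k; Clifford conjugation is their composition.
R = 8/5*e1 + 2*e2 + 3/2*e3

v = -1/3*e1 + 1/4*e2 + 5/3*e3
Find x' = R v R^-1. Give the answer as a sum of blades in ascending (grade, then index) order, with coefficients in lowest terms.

~R = 8/5*e1 + 2*e2 + 3/2*e3, and R ~R = -881/100, so R^-1 = ~R / (-881/100).
R v = -37/15 + 16/15*e1 e2 + 19/6*e1 e3 + 71/24*e2 e3
Answer: 1083/881*e1 + 9197/10572*e2 - 2185/2643*e3


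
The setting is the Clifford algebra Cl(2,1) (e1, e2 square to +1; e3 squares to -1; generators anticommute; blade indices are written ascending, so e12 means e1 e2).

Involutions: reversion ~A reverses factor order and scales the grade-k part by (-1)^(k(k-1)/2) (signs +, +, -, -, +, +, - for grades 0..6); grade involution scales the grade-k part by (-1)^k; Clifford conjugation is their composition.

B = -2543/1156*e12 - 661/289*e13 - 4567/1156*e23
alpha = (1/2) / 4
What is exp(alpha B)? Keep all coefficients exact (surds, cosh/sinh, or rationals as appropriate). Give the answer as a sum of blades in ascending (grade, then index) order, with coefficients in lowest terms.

B^2 term by term: the squares give (-2543/1156)^2*(e12)^2 + (-661/289)^2*(e13)^2 + (-4567/1156)^2*(e23)^2 = 6466849/1336336*(-1) + 436921/83521*(+1) + 20857489/1336336*(+1) = 16 (each basis 2-blade squares to minus the product of its generators' squares); cross terms between blades sharing an index anticommute and cancel. So B^2 = 16.
B^2 = 16 — since the square is positive, the closed form is hyperbolic: l = 4, alpha*l = 1/2, so exp(alpha B) = cosh(1/2) + (sinh(1/2)/4)*B = cosh(1/2) + (sinh(1/2)/4)*B.
Answer: cosh(1/2) - 2543*sinh(1/2)/4624*e12 - 661*sinh(1/2)/1156*e13 - 4567*sinh(1/2)/4624*e23


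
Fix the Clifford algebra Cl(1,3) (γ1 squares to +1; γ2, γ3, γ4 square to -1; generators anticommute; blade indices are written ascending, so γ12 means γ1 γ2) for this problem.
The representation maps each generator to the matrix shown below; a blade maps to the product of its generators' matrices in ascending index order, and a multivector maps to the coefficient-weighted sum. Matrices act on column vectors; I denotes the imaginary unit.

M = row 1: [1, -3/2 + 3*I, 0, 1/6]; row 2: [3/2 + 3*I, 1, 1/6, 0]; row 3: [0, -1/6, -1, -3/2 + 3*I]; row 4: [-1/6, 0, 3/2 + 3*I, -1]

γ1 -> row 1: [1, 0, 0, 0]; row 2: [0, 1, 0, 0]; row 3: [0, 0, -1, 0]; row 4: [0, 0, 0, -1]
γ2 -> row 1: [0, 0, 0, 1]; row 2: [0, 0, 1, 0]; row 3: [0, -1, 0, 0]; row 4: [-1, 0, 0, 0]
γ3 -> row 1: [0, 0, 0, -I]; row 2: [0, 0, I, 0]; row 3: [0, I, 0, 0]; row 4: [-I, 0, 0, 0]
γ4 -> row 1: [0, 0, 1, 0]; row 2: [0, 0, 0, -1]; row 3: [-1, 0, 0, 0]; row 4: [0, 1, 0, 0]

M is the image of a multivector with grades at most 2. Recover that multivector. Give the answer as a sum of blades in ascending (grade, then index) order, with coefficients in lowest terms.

Method: the blade images are trace-orthogonal — tr(rho(e_A) rho(e_B)^-1) = 4 if A = B and 0 otherwise — and rho(e_A)^-1 = (e_A)^2 * rho(e_A) with (e_A)^2 = +1 or -1, so the coefficient of e_A in the preimage is (e_A)^2 * tr(M rho(e_A))/4.
Nonzero projections over blades of grade <= 2: γ1: (γ1)^2 = +1, tr(M rho(γ1)) = 4, coefficient 1; γ2: (γ2)^2 = -1, tr(M rho(γ2)) = -2/3, coefficient 1/6; γ24: (γ24)^2 = -1, tr(M rho(γ24)) = 6, coefficient -3/2; γ34: (γ34)^2 = -1, tr(M rho(γ34)) = 12, coefficient -3. Every other blade of grade <= 2 projects to 0.
Answer: γ1 + 1/6*γ2 - 3/2*γ24 - 3*γ34
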